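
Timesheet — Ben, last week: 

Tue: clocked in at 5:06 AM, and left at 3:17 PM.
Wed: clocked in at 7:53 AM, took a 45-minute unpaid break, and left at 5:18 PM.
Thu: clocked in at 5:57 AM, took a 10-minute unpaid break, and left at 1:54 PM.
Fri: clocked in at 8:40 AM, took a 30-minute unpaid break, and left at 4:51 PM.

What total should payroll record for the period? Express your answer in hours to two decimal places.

34.32 hours

Tue: 5:06 AM–3:17 PM = 10 h 11 min
Wed: 7:53 AM–5:18 PM = 9 h 25 min; less 45 min break → 8 h 40 min
Thu: 5:57 AM–1:54 PM = 7 h 57 min; less 10 min break → 7 h 47 min
Fri: 8:40 AM–4:51 PM = 8 h 11 min; less 30 min break → 7 h 41 min
Total: 10 h 11 min + 8 h 40 min + 7 h 47 min + 7 h 41 min = 34 h 19 min.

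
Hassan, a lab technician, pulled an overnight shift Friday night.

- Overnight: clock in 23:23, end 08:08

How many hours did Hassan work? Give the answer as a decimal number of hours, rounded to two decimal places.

8.75 hours

Overnight: 23:23 → midnight = 0 h 37 min; midnight → 08:08 = 8 h 8 min; span 8 h 45 min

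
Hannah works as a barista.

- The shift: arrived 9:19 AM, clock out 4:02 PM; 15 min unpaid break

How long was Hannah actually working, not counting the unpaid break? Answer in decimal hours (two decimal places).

6.47 hours

The shift: 9:19 AM–4:02 PM = 6 h 43 min; less 15 min break → 6 h 28 min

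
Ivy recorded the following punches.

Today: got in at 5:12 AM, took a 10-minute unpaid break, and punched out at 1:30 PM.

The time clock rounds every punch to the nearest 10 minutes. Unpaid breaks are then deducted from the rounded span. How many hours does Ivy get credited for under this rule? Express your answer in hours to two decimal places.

Today: in 5:12 AM→5:10 AM, out 1:30 PM→1:30 PM; 8 h 20 min − 10 min = 8 h 10 min

8.17 hours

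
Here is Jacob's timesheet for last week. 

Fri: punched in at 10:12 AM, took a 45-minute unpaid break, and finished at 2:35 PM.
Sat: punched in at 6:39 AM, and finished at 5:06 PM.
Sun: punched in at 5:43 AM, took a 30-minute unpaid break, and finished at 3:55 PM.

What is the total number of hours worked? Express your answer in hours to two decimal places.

Fri: 10:12 AM–2:35 PM = 4 h 23 min; less 45 min break → 3 h 38 min
Sat: 6:39 AM–5:06 PM = 10 h 27 min
Sun: 5:43 AM–3:55 PM = 10 h 12 min; less 30 min break → 9 h 42 min
Total: 3 h 38 min + 10 h 27 min + 9 h 42 min = 23 h 47 min.

23.78 hours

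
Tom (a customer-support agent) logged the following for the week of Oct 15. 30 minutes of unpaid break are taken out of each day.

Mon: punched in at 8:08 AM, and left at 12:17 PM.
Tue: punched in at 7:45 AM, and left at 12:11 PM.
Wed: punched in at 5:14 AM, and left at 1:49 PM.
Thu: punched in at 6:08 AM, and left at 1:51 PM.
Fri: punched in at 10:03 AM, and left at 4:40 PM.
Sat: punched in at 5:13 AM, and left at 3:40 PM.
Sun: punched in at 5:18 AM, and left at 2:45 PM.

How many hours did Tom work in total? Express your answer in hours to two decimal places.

Mon: 8:08 AM–12:17 PM = 4 h 9 min; less 30 min break → 3 h 39 min
Tue: 7:45 AM–12:11 PM = 4 h 26 min; less 30 min break → 3 h 56 min
Wed: 5:14 AM–1:49 PM = 8 h 35 min; less 30 min break → 8 h 5 min
Thu: 6:08 AM–1:51 PM = 7 h 43 min; less 30 min break → 7 h 13 min
Fri: 10:03 AM–4:40 PM = 6 h 37 min; less 30 min break → 6 h 7 min
Sat: 5:13 AM–3:40 PM = 10 h 27 min; less 30 min break → 9 h 57 min
Sun: 5:18 AM–2:45 PM = 9 h 27 min; less 30 min break → 8 h 57 min
Total: 3 h 39 min + 3 h 56 min + 8 h 5 min + 7 h 13 min + 6 h 7 min + 9 h 57 min + 8 h 57 min = 47 h 54 min.

47.90 hours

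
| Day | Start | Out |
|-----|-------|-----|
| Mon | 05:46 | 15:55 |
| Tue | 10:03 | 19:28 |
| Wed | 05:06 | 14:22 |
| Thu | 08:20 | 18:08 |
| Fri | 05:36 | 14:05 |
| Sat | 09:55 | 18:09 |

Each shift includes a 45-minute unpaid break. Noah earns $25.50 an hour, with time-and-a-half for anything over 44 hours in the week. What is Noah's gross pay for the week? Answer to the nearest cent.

Mon: 05:46–15:55 = 10 h 9 min; less 45 min break → 9 h 24 min
Tue: 10:03–19:28 = 9 h 25 min; less 45 min break → 8 h 40 min
Wed: 05:06–14:22 = 9 h 16 min; less 45 min break → 8 h 31 min
Thu: 08:20–18:08 = 9 h 48 min; less 45 min break → 9 h 3 min
Fri: 05:36–14:05 = 8 h 29 min; less 45 min break → 7 h 44 min
Sat: 09:55–18:09 = 8 h 14 min; less 45 min break → 7 h 29 min
Total worked: 50 h 51 min = 3051 min.
Regular 44 h 0 min = 2640 min at $25.50/h; overtime 6 h 51 min = 411 min at $38.25/h.
Pay = (2640 × $25.50 + 411 × $38.25) ÷ 60 = $1384.01.

$1384.01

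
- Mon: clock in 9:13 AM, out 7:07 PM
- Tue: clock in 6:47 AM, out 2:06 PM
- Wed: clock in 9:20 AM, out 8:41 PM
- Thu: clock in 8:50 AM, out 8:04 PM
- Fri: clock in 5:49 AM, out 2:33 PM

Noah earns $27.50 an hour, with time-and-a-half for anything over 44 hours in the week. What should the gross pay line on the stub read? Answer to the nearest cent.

Mon: 9:13 AM–7:07 PM = 9 h 54 min
Tue: 6:47 AM–2:06 PM = 7 h 19 min
Wed: 9:20 AM–8:41 PM = 11 h 21 min
Thu: 8:50 AM–8:04 PM = 11 h 14 min
Fri: 5:49 AM–2:33 PM = 8 h 44 min
Total worked: 48 h 32 min = 2912 min.
Regular 44 h 0 min = 2640 min at $27.50/h; overtime 4 h 32 min = 272 min at $41.25/h.
Pay = (2640 × $27.50 + 272 × $41.25) ÷ 60 = $1397.00.

$1397.00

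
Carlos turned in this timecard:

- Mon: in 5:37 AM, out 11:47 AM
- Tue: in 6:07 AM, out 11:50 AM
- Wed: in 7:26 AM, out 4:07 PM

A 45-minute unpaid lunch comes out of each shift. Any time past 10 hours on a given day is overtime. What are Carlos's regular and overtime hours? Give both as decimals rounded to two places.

Regular 18.32 hours, overtime 0.00 hours

Mon: 5:37 AM–11:47 AM = 6 h 10 min; less 45 min break → 5 h 25 min
Tue: 6:07 AM–11:50 AM = 5 h 43 min; less 45 min break → 4 h 58 min
Wed: 7:26 AM–4:07 PM = 8 h 41 min; less 45 min break → 7 h 56 min
Mon reg 5 h 25 min / OT 0 h 0 min; Tue reg 4 h 58 min / OT 0 h 0 min; Wed reg 7 h 56 min / OT 0 h 0 min.
Totals: regular 18 h 19 min, overtime 0 h 0 min.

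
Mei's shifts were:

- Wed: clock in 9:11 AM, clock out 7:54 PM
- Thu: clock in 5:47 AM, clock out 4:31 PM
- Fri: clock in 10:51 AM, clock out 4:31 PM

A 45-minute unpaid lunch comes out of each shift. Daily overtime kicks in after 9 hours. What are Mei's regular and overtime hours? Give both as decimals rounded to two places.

Regular 22.92 hours, overtime 1.95 hours

Wed: 9:11 AM–7:54 PM = 10 h 43 min; less 45 min break → 9 h 58 min
Thu: 5:47 AM–4:31 PM = 10 h 44 min; less 45 min break → 9 h 59 min
Fri: 10:51 AM–4:31 PM = 5 h 40 min; less 45 min break → 4 h 55 min
Wed reg 9 h 0 min / OT 0 h 58 min; Thu reg 9 h 0 min / OT 0 h 59 min; Fri reg 4 h 55 min / OT 0 h 0 min.
Totals: regular 22 h 55 min, overtime 1 h 57 min.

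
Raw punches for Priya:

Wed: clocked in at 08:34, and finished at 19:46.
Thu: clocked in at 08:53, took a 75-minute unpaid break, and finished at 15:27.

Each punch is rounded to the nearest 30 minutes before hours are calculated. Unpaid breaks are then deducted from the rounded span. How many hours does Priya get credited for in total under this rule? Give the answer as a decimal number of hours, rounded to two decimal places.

16.75 hours

Wed: in 08:34→08:30, out 19:46→20:00; 11 h 30 min
Thu: in 08:53→09:00, out 15:27→15:30; 6 h 30 min − 75 min = 5 h 15 min
Total credited: 16 h 45 min.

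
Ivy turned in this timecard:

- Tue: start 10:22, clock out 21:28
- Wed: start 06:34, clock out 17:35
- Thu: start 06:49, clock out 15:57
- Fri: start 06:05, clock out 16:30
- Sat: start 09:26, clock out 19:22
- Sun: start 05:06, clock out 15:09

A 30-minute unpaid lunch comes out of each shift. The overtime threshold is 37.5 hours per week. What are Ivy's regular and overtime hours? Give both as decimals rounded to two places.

Tue: 10:22–21:28 = 11 h 6 min; less 30 min break → 10 h 36 min
Wed: 06:34–17:35 = 11 h 1 min; less 30 min break → 10 h 31 min
Thu: 06:49–15:57 = 9 h 8 min; less 30 min break → 8 h 38 min
Fri: 06:05–16:30 = 10 h 25 min; less 30 min break → 9 h 55 min
Sat: 09:26–19:22 = 9 h 56 min; less 30 min break → 9 h 26 min
Sun: 05:06–15:09 = 10 h 3 min; less 30 min break → 9 h 33 min
Total worked: 58 h 39 min = 58.65 h.
Threshold 37.5 h → overtime 21 h 9 min, regular 37 h 30 min.

Regular 37.50 hours, overtime 21.15 hours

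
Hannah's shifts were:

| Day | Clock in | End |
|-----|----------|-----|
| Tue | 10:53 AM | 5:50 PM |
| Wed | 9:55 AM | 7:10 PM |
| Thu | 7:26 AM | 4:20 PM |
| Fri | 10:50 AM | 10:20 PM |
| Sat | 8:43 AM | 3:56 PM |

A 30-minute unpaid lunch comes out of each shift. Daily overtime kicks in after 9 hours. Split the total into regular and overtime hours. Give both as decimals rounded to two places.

Tue: 10:53 AM–5:50 PM = 6 h 57 min; less 30 min break → 6 h 27 min
Wed: 9:55 AM–7:10 PM = 9 h 15 min; less 30 min break → 8 h 45 min
Thu: 7:26 AM–4:20 PM = 8 h 54 min; less 30 min break → 8 h 24 min
Fri: 10:50 AM–10:20 PM = 11 h 30 min; less 30 min break → 11 h 0 min
Sat: 8:43 AM–3:56 PM = 7 h 13 min; less 30 min break → 6 h 43 min
Tue reg 6 h 27 min / OT 0 h 0 min; Wed reg 8 h 45 min / OT 0 h 0 min; Thu reg 8 h 24 min / OT 0 h 0 min; Fri reg 9 h 0 min / OT 2 h 0 min; Sat reg 6 h 43 min / OT 0 h 0 min.
Totals: regular 39 h 19 min, overtime 2 h 0 min.

Regular 39.32 hours, overtime 2.00 hours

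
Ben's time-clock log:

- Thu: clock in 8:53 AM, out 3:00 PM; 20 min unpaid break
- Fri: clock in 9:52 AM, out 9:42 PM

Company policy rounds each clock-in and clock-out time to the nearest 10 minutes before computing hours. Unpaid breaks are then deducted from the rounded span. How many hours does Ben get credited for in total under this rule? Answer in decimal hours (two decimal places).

Thu: in 8:53 AM→8:50 AM, out 3:00 PM→3:00 PM; 6 h 10 min − 20 min = 5 h 50 min
Fri: in 9:52 AM→9:50 AM, out 9:42 PM→9:40 PM; 11 h 50 min
Total credited: 17 h 40 min.

17.67 hours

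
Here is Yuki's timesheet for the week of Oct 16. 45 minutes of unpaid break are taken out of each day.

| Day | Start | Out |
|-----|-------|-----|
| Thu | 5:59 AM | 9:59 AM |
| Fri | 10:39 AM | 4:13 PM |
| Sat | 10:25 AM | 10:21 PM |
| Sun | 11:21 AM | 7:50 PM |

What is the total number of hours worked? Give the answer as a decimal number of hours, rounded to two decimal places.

Thu: 5:59 AM–9:59 AM = 4 h 0 min; less 45 min break → 3 h 15 min
Fri: 10:39 AM–4:13 PM = 5 h 34 min; less 45 min break → 4 h 49 min
Sat: 10:25 AM–10:21 PM = 11 h 56 min; less 45 min break → 11 h 11 min
Sun: 11:21 AM–7:50 PM = 8 h 29 min; less 45 min break → 7 h 44 min
Total: 3 h 15 min + 4 h 49 min + 11 h 11 min + 7 h 44 min = 26 h 59 min.

26.98 hours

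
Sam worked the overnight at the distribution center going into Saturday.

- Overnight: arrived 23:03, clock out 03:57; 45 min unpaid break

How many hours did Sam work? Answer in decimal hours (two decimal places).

4.15 hours

Overnight: 23:03 → midnight = 0 h 57 min; midnight → 03:57 = 3 h 57 min; span 4 h 54 min; less 45 min break → 4 h 9 min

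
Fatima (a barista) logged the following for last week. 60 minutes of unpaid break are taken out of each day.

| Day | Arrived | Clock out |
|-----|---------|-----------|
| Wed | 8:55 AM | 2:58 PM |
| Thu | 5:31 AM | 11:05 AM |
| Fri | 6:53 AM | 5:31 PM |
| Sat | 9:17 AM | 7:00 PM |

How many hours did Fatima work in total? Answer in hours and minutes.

27 h 58 min

Wed: 8:55 AM–2:58 PM = 6 h 3 min; less 60 min break → 5 h 3 min
Thu: 5:31 AM–11:05 AM = 5 h 34 min; less 60 min break → 4 h 34 min
Fri: 6:53 AM–5:31 PM = 10 h 38 min; less 60 min break → 9 h 38 min
Sat: 9:17 AM–7:00 PM = 9 h 43 min; less 60 min break → 8 h 43 min
Total: 5 h 3 min + 4 h 34 min + 9 h 38 min + 8 h 43 min = 27 h 58 min.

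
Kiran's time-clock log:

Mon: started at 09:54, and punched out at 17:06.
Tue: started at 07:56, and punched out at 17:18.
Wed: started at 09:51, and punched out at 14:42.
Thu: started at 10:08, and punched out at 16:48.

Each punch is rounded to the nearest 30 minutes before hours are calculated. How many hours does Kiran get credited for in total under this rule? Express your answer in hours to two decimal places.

Mon: in 09:54→10:00, out 17:06→17:00; 7 h 0 min
Tue: in 07:56→08:00, out 17:18→17:30; 9 h 30 min
Wed: in 09:51→10:00, out 14:42→14:30; 4 h 30 min
Thu: in 10:08→10:00, out 16:48→17:00; 7 h 0 min
Total credited: 28 h 0 min.

28.00 hours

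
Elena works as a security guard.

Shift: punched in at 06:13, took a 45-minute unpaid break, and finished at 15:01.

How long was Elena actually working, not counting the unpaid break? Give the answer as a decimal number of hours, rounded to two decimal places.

Shift: 06:13–15:01 = 8 h 48 min; less 45 min break → 8 h 3 min

8.05 hours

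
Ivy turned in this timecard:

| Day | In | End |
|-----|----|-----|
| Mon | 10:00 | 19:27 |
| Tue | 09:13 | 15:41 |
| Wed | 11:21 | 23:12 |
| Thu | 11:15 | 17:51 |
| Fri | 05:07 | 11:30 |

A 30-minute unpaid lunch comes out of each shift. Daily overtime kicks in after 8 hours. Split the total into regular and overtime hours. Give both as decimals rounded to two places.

Mon: 10:00–19:27 = 9 h 27 min; less 30 min break → 8 h 57 min
Tue: 09:13–15:41 = 6 h 28 min; less 30 min break → 5 h 58 min
Wed: 11:21–23:12 = 11 h 51 min; less 30 min break → 11 h 21 min
Thu: 11:15–17:51 = 6 h 36 min; less 30 min break → 6 h 6 min
Fri: 05:07–11:30 = 6 h 23 min; less 30 min break → 5 h 53 min
Mon reg 8 h 0 min / OT 0 h 57 min; Tue reg 5 h 58 min / OT 0 h 0 min; Wed reg 8 h 0 min / OT 3 h 21 min; Thu reg 6 h 6 min / OT 0 h 0 min; Fri reg 5 h 53 min / OT 0 h 0 min.
Totals: regular 33 h 57 min, overtime 4 h 18 min.

Regular 33.95 hours, overtime 4.30 hours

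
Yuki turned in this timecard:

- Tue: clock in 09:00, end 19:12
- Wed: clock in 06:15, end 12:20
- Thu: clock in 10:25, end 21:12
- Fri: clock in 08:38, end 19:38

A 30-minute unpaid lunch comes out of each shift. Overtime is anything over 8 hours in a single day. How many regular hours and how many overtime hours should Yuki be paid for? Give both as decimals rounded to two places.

Tue: 09:00–19:12 = 10 h 12 min; less 30 min break → 9 h 42 min
Wed: 06:15–12:20 = 6 h 5 min; less 30 min break → 5 h 35 min
Thu: 10:25–21:12 = 10 h 47 min; less 30 min break → 10 h 17 min
Fri: 08:38–19:38 = 11 h 0 min; less 30 min break → 10 h 30 min
Tue reg 8 h 0 min / OT 1 h 42 min; Wed reg 5 h 35 min / OT 0 h 0 min; Thu reg 8 h 0 min / OT 2 h 17 min; Fri reg 8 h 0 min / OT 2 h 30 min.
Totals: regular 29 h 35 min, overtime 6 h 29 min.

Regular 29.58 hours, overtime 6.48 hours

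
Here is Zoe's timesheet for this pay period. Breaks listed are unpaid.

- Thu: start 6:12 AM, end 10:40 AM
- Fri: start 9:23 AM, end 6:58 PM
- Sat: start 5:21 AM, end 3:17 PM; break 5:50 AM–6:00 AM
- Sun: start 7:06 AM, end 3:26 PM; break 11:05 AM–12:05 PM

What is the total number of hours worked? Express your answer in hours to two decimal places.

Thu: 6:12 AM–10:40 AM = 4 h 28 min
Fri: 9:23 AM–6:58 PM = 9 h 35 min
Sat: 5:21 AM–3:17 PM = 9 h 56 min; less 10 min break → 9 h 46 min
Sun: 7:06 AM–3:26 PM = 8 h 20 min; less 60 min break → 7 h 20 min
Total: 4 h 28 min + 9 h 35 min + 9 h 46 min + 7 h 20 min = 31 h 9 min.

31.15 hours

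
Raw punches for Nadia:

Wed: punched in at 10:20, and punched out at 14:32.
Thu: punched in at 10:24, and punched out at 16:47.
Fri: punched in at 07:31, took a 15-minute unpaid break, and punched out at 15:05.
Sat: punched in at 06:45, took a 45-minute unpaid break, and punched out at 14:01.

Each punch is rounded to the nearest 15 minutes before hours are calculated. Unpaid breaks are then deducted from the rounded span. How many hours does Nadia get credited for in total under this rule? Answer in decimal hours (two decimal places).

Wed: in 10:20→10:15, out 14:32→14:30; 4 h 15 min
Thu: in 10:24→10:30, out 16:47→16:45; 6 h 15 min
Fri: in 07:31→07:30, out 15:05→15:00; 7 h 30 min − 15 min = 7 h 15 min
Sat: in 06:45→06:45, out 14:01→14:00; 7 h 15 min − 45 min = 6 h 30 min
Total credited: 24 h 15 min.

24.25 hours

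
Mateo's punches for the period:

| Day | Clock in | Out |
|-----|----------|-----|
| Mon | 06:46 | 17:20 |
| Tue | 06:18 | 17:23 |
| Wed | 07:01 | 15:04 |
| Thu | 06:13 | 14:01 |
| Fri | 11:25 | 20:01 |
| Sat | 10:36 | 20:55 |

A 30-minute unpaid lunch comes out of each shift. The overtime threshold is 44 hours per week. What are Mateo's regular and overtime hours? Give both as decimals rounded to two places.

Regular 44.00 hours, overtime 9.42 hours

Mon: 06:46–17:20 = 10 h 34 min; less 30 min break → 10 h 4 min
Tue: 06:18–17:23 = 11 h 5 min; less 30 min break → 10 h 35 min
Wed: 07:01–15:04 = 8 h 3 min; less 30 min break → 7 h 33 min
Thu: 06:13–14:01 = 7 h 48 min; less 30 min break → 7 h 18 min
Fri: 11:25–20:01 = 8 h 36 min; less 30 min break → 8 h 6 min
Sat: 10:36–20:55 = 10 h 19 min; less 30 min break → 9 h 49 min
Total worked: 53 h 25 min = 53.42 h.
Threshold 44 h → overtime 9 h 25 min, regular 44 h 0 min.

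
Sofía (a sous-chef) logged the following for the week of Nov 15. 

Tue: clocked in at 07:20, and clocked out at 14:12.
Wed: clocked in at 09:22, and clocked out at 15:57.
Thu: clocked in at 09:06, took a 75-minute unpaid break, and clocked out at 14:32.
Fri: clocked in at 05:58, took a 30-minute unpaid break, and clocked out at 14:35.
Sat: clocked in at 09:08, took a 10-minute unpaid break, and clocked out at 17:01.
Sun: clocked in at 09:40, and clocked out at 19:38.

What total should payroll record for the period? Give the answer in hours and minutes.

43 h 26 min

Tue: 07:20–14:12 = 6 h 52 min
Wed: 09:22–15:57 = 6 h 35 min
Thu: 09:06–14:32 = 5 h 26 min; less 75 min break → 4 h 11 min
Fri: 05:58–14:35 = 8 h 37 min; less 30 min break → 8 h 7 min
Sat: 09:08–17:01 = 7 h 53 min; less 10 min break → 7 h 43 min
Sun: 09:40–19:38 = 9 h 58 min
Total: 6 h 52 min + 6 h 35 min + 4 h 11 min + 8 h 7 min + 7 h 43 min + 9 h 58 min = 43 h 26 min.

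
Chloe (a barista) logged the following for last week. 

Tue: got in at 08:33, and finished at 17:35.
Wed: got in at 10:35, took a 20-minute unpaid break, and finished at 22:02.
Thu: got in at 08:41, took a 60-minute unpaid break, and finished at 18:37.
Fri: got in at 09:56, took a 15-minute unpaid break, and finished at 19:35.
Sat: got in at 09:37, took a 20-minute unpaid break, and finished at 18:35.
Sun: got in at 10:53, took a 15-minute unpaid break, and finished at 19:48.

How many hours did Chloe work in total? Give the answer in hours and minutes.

Tue: 08:33–17:35 = 9 h 2 min
Wed: 10:35–22:02 = 11 h 27 min; less 20 min break → 11 h 7 min
Thu: 08:41–18:37 = 9 h 56 min; less 60 min break → 8 h 56 min
Fri: 09:56–19:35 = 9 h 39 min; less 15 min break → 9 h 24 min
Sat: 09:37–18:35 = 8 h 58 min; less 20 min break → 8 h 38 min
Sun: 10:53–19:48 = 8 h 55 min; less 15 min break → 8 h 40 min
Total: 9 h 2 min + 11 h 7 min + 8 h 56 min + 9 h 24 min + 8 h 38 min + 8 h 40 min = 55 h 47 min.

55 h 47 min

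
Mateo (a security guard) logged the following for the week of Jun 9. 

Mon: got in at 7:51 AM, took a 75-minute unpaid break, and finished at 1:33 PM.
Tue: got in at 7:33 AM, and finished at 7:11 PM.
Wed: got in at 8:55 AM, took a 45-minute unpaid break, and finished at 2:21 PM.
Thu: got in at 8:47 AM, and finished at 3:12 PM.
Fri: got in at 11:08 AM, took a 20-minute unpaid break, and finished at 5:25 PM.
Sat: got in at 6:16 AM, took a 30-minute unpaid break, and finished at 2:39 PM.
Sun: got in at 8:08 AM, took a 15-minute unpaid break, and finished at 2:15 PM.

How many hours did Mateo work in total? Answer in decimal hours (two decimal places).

Mon: 7:51 AM–1:33 PM = 5 h 42 min; less 75 min break → 4 h 27 min
Tue: 7:33 AM–7:11 PM = 11 h 38 min
Wed: 8:55 AM–2:21 PM = 5 h 26 min; less 45 min break → 4 h 41 min
Thu: 8:47 AM–3:12 PM = 6 h 25 min
Fri: 11:08 AM–5:25 PM = 6 h 17 min; less 20 min break → 5 h 57 min
Sat: 6:16 AM–2:39 PM = 8 h 23 min; less 30 min break → 7 h 53 min
Sun: 8:08 AM–2:15 PM = 6 h 7 min; less 15 min break → 5 h 52 min
Total: 4 h 27 min + 11 h 38 min + 4 h 41 min + 6 h 25 min + 5 h 57 min + 7 h 53 min + 5 h 52 min = 46 h 53 min.

46.88 hours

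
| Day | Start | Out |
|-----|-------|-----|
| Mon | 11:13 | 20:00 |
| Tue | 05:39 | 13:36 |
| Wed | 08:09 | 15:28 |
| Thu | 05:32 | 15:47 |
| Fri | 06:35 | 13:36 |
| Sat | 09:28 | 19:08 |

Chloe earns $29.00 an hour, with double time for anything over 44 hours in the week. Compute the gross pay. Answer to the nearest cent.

$1681.03

Mon: 11:13–20:00 = 8 h 47 min
Tue: 05:39–13:36 = 7 h 57 min
Wed: 08:09–15:28 = 7 h 19 min
Thu: 05:32–15:47 = 10 h 15 min
Fri: 06:35–13:36 = 7 h 1 min
Sat: 09:28–19:08 = 9 h 40 min
Total worked: 50 h 59 min = 3059 min.
Regular 44 h 0 min = 2640 min at $29.00/h; overtime 6 h 59 min = 419 min at $58.00/h.
Pay = (2640 × $29.00 + 419 × $58.00) ÷ 60 = $1681.03.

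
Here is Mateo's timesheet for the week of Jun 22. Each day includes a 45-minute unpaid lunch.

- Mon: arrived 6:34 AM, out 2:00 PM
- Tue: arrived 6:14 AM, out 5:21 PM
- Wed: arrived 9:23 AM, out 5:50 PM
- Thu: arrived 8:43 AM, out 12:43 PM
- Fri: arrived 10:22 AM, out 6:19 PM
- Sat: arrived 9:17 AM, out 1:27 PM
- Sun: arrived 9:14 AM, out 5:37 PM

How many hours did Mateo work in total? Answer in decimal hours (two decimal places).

46.25 hours

Mon: 6:34 AM–2:00 PM = 7 h 26 min; less 45 min break → 6 h 41 min
Tue: 6:14 AM–5:21 PM = 11 h 7 min; less 45 min break → 10 h 22 min
Wed: 9:23 AM–5:50 PM = 8 h 27 min; less 45 min break → 7 h 42 min
Thu: 8:43 AM–12:43 PM = 4 h 0 min; less 45 min break → 3 h 15 min
Fri: 10:22 AM–6:19 PM = 7 h 57 min; less 45 min break → 7 h 12 min
Sat: 9:17 AM–1:27 PM = 4 h 10 min; less 45 min break → 3 h 25 min
Sun: 9:14 AM–5:37 PM = 8 h 23 min; less 45 min break → 7 h 38 min
Total: 6 h 41 min + 10 h 22 min + 7 h 42 min + 3 h 15 min + 7 h 12 min + 3 h 25 min + 7 h 38 min = 46 h 15 min.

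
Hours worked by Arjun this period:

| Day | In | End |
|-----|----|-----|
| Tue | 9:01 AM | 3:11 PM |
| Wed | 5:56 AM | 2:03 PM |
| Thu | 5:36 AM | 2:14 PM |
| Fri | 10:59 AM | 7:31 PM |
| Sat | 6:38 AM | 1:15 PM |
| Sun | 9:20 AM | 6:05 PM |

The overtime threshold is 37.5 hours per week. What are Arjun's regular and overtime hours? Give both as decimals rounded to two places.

Regular 37.50 hours, overtime 9.32 hours

Tue: 9:01 AM–3:11 PM = 6 h 10 min
Wed: 5:56 AM–2:03 PM = 8 h 7 min
Thu: 5:36 AM–2:14 PM = 8 h 38 min
Fri: 10:59 AM–7:31 PM = 8 h 32 min
Sat: 6:38 AM–1:15 PM = 6 h 37 min
Sun: 9:20 AM–6:05 PM = 8 h 45 min
Total worked: 46 h 49 min = 46.82 h.
Threshold 37.5 h → overtime 9 h 19 min, regular 37 h 30 min.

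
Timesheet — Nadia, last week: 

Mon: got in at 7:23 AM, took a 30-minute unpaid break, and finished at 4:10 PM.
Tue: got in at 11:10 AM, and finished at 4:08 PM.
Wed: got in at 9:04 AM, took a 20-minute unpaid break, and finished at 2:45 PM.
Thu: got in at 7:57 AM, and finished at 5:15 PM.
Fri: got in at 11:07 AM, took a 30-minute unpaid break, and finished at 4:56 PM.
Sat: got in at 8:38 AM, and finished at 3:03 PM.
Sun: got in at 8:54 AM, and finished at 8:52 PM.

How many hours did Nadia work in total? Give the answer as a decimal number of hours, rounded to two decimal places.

Mon: 7:23 AM–4:10 PM = 8 h 47 min; less 30 min break → 8 h 17 min
Tue: 11:10 AM–4:08 PM = 4 h 58 min
Wed: 9:04 AM–2:45 PM = 5 h 41 min; less 20 min break → 5 h 21 min
Thu: 7:57 AM–5:15 PM = 9 h 18 min
Fri: 11:07 AM–4:56 PM = 5 h 49 min; less 30 min break → 5 h 19 min
Sat: 8:38 AM–3:03 PM = 6 h 25 min
Sun: 8:54 AM–8:52 PM = 11 h 58 min
Total: 8 h 17 min + 4 h 58 min + 5 h 21 min + 9 h 18 min + 5 h 19 min + 6 h 25 min + 11 h 58 min = 51 h 36 min.

51.60 hours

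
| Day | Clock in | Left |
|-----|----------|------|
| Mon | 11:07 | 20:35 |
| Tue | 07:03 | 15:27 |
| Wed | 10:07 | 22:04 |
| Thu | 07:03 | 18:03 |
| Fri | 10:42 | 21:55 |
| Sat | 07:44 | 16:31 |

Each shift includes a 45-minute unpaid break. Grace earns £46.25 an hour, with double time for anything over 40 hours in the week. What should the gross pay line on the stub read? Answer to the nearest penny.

Mon: 11:07–20:35 = 9 h 28 min; less 45 min break → 8 h 43 min
Tue: 07:03–15:27 = 8 h 24 min; less 45 min break → 7 h 39 min
Wed: 10:07–22:04 = 11 h 57 min; less 45 min break → 11 h 12 min
Thu: 07:03–18:03 = 11 h 0 min; less 45 min break → 10 h 15 min
Fri: 10:42–21:55 = 11 h 13 min; less 45 min break → 10 h 28 min
Sat: 07:44–16:31 = 8 h 47 min; less 45 min break → 8 h 2 min
Total worked: 56 h 19 min = 3379 min.
Regular 40 h 0 min = 2400 min at £46.25/h; overtime 16 h 19 min = 979 min at £92.50/h.
Pay = (2400 × £46.25 + 979 × £92.50) ÷ 60 = £3359.29.

£3359.29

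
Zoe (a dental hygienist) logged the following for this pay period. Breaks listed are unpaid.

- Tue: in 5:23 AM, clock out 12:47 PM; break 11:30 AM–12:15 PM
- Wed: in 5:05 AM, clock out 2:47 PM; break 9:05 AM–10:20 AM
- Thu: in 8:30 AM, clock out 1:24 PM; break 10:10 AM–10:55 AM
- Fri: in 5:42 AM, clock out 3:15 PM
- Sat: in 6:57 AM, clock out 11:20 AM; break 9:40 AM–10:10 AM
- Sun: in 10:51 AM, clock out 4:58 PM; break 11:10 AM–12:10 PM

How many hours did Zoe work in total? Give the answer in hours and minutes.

Tue: 5:23 AM–12:47 PM = 7 h 24 min; less 45 min break → 6 h 39 min
Wed: 5:05 AM–2:47 PM = 9 h 42 min; less 75 min break → 8 h 27 min
Thu: 8:30 AM–1:24 PM = 4 h 54 min; less 45 min break → 4 h 9 min
Fri: 5:42 AM–3:15 PM = 9 h 33 min
Sat: 6:57 AM–11:20 AM = 4 h 23 min; less 30 min break → 3 h 53 min
Sun: 10:51 AM–4:58 PM = 6 h 7 min; less 60 min break → 5 h 7 min
Total: 6 h 39 min + 8 h 27 min + 4 h 9 min + 9 h 33 min + 3 h 53 min + 5 h 7 min = 37 h 48 min.

37 h 48 min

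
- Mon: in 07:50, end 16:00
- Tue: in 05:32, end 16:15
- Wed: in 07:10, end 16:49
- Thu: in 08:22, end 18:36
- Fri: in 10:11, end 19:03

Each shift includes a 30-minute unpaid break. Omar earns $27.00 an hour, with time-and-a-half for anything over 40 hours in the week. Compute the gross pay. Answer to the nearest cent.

$1287.90

Mon: 07:50–16:00 = 8 h 10 min; less 30 min break → 7 h 40 min
Tue: 05:32–16:15 = 10 h 43 min; less 30 min break → 10 h 13 min
Wed: 07:10–16:49 = 9 h 39 min; less 30 min break → 9 h 9 min
Thu: 08:22–18:36 = 10 h 14 min; less 30 min break → 9 h 44 min
Fri: 10:11–19:03 = 8 h 52 min; less 30 min break → 8 h 22 min
Total worked: 45 h 8 min = 2708 min.
Regular 40 h 0 min = 2400 min at $27.00/h; overtime 5 h 8 min = 308 min at $40.50/h.
Pay = (2400 × $27.00 + 308 × $40.50) ÷ 60 = $1287.90.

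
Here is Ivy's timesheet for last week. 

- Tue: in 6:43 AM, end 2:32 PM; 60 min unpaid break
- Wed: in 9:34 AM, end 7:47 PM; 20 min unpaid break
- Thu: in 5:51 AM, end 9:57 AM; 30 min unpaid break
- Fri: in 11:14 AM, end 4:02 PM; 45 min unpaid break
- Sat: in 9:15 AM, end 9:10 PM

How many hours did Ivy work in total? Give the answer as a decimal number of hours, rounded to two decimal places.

Tue: 6:43 AM–2:32 PM = 7 h 49 min; less 60 min break → 6 h 49 min
Wed: 9:34 AM–7:47 PM = 10 h 13 min; less 20 min break → 9 h 53 min
Thu: 5:51 AM–9:57 AM = 4 h 6 min; less 30 min break → 3 h 36 min
Fri: 11:14 AM–4:02 PM = 4 h 48 min; less 45 min break → 4 h 3 min
Sat: 9:15 AM–9:10 PM = 11 h 55 min
Total: 6 h 49 min + 9 h 53 min + 3 h 36 min + 4 h 3 min + 11 h 55 min = 36 h 16 min.

36.27 hours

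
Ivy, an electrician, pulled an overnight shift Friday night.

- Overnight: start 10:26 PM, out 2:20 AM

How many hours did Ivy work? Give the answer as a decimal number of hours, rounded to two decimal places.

Overnight: 10:26 PM → midnight = 1 h 34 min; midnight → 2:20 AM = 2 h 20 min; span 3 h 54 min

3.90 hours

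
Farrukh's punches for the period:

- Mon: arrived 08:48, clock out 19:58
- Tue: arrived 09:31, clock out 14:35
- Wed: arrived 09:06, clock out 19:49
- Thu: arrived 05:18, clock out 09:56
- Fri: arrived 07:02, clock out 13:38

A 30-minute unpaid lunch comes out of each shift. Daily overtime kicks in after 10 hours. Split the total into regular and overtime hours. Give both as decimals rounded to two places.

Regular 34.80 hours, overtime 0.88 hours

Mon: 08:48–19:58 = 11 h 10 min; less 30 min break → 10 h 40 min
Tue: 09:31–14:35 = 5 h 4 min; less 30 min break → 4 h 34 min
Wed: 09:06–19:49 = 10 h 43 min; less 30 min break → 10 h 13 min
Thu: 05:18–09:56 = 4 h 38 min; less 30 min break → 4 h 8 min
Fri: 07:02–13:38 = 6 h 36 min; less 30 min break → 6 h 6 min
Mon reg 10 h 0 min / OT 0 h 40 min; Tue reg 4 h 34 min / OT 0 h 0 min; Wed reg 10 h 0 min / OT 0 h 13 min; Thu reg 4 h 8 min / OT 0 h 0 min; Fri reg 6 h 6 min / OT 0 h 0 min.
Totals: regular 34 h 48 min, overtime 0 h 53 min.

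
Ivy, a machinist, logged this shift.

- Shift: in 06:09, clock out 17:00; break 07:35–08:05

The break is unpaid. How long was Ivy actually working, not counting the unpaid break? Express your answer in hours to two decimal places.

Shift: 06:09–17:00 = 10 h 51 min; less 30 min break → 10 h 21 min

10.35 hours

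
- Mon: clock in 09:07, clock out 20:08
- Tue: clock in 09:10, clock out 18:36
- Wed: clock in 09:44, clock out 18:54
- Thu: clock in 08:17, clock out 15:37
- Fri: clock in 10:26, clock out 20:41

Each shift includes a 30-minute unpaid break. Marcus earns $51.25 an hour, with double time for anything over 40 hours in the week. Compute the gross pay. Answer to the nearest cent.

$2531.75

Mon: 09:07–20:08 = 11 h 1 min; less 30 min break → 10 h 31 min
Tue: 09:10–18:36 = 9 h 26 min; less 30 min break → 8 h 56 min
Wed: 09:44–18:54 = 9 h 10 min; less 30 min break → 8 h 40 min
Thu: 08:17–15:37 = 7 h 20 min; less 30 min break → 6 h 50 min
Fri: 10:26–20:41 = 10 h 15 min; less 30 min break → 9 h 45 min
Total worked: 44 h 42 min = 2682 min.
Regular 40 h 0 min = 2400 min at $51.25/h; overtime 4 h 42 min = 282 min at $102.50/h.
Pay = (2400 × $51.25 + 282 × $102.50) ÷ 60 = $2531.75.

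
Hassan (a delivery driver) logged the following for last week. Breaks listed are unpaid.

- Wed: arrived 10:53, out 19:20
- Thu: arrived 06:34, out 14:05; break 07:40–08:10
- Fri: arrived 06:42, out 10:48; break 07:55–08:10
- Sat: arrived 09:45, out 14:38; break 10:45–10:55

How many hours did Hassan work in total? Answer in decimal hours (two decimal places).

Wed: 10:53–19:20 = 8 h 27 min
Thu: 06:34–14:05 = 7 h 31 min; less 30 min break → 7 h 1 min
Fri: 06:42–10:48 = 4 h 6 min; less 15 min break → 3 h 51 min
Sat: 09:45–14:38 = 4 h 53 min; less 10 min break → 4 h 43 min
Total: 8 h 27 min + 7 h 1 min + 3 h 51 min + 4 h 43 min = 24 h 2 min.

24.03 hours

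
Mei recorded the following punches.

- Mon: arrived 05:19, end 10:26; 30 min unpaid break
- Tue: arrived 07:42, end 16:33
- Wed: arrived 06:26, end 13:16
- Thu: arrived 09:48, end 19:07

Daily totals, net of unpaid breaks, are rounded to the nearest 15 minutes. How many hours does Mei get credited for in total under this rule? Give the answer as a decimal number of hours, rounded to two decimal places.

Mon: 05:19–10:26 = 5 h 7 min − 30 min = 4 h 37 min → rounds to 4 h 30 min
Tue: 07:42–16:33 = 8 h 51 min → rounds to 8 h 45 min
Wed: 06:26–13:16 = 6 h 50 min → rounds to 6 h 45 min
Thu: 09:48–19:07 = 9 h 19 min → rounds to 9 h 15 min
Total credited: 29 h 15 min.

29.25 hours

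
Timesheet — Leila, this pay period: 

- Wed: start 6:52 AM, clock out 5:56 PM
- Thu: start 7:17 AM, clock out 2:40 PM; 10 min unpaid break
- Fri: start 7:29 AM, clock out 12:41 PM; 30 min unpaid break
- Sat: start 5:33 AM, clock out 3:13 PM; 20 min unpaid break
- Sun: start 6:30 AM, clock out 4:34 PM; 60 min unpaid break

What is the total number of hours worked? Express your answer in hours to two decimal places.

41.38 hours

Wed: 6:52 AM–5:56 PM = 11 h 4 min
Thu: 7:17 AM–2:40 PM = 7 h 23 min; less 10 min break → 7 h 13 min
Fri: 7:29 AM–12:41 PM = 5 h 12 min; less 30 min break → 4 h 42 min
Sat: 5:33 AM–3:13 PM = 9 h 40 min; less 20 min break → 9 h 20 min
Sun: 6:30 AM–4:34 PM = 10 h 4 min; less 60 min break → 9 h 4 min
Total: 11 h 4 min + 7 h 13 min + 4 h 42 min + 9 h 20 min + 9 h 4 min = 41 h 23 min.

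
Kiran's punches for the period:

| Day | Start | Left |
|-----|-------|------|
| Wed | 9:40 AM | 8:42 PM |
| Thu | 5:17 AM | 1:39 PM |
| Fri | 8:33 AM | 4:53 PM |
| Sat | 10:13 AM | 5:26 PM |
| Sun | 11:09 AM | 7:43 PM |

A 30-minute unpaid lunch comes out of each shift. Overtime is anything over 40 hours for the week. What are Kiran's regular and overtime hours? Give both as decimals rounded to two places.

Regular 40.00 hours, overtime 1.02 hours

Wed: 9:40 AM–8:42 PM = 11 h 2 min; less 30 min break → 10 h 32 min
Thu: 5:17 AM–1:39 PM = 8 h 22 min; less 30 min break → 7 h 52 min
Fri: 8:33 AM–4:53 PM = 8 h 20 min; less 30 min break → 7 h 50 min
Sat: 10:13 AM–5:26 PM = 7 h 13 min; less 30 min break → 6 h 43 min
Sun: 11:09 AM–7:43 PM = 8 h 34 min; less 30 min break → 8 h 4 min
Total worked: 41 h 1 min = 41.02 h.
Threshold 40 h → overtime 1 h 1 min, regular 40 h 0 min.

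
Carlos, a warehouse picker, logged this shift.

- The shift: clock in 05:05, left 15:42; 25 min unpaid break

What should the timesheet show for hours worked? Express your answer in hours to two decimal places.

The shift: 05:05–15:42 = 10 h 37 min; less 25 min break → 10 h 12 min

10.20 hours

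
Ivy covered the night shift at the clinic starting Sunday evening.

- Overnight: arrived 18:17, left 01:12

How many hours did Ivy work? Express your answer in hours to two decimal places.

6.92 hours

Overnight: 18:17 → midnight = 5 h 43 min; midnight → 01:12 = 1 h 12 min; span 6 h 55 min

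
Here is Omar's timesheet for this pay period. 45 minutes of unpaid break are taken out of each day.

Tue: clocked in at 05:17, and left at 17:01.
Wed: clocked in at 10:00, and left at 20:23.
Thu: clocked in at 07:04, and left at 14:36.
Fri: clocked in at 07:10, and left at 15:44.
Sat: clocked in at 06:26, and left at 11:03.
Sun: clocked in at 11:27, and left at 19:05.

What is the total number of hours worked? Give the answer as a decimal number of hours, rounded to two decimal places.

Tue: 05:17–17:01 = 11 h 44 min; less 45 min break → 10 h 59 min
Wed: 10:00–20:23 = 10 h 23 min; less 45 min break → 9 h 38 min
Thu: 07:04–14:36 = 7 h 32 min; less 45 min break → 6 h 47 min
Fri: 07:10–15:44 = 8 h 34 min; less 45 min break → 7 h 49 min
Sat: 06:26–11:03 = 4 h 37 min; less 45 min break → 3 h 52 min
Sun: 11:27–19:05 = 7 h 38 min; less 45 min break → 6 h 53 min
Total: 10 h 59 min + 9 h 38 min + 6 h 47 min + 7 h 49 min + 3 h 52 min + 6 h 53 min = 45 h 58 min.

45.97 hours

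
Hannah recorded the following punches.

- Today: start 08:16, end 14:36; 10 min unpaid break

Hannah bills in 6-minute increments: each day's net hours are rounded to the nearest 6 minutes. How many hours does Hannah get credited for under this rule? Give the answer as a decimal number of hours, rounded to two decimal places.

Today: 08:16–14:36 = 6 h 20 min − 10 min = 6 h 10 min → rounds to 6 h 12 min

6.20 hours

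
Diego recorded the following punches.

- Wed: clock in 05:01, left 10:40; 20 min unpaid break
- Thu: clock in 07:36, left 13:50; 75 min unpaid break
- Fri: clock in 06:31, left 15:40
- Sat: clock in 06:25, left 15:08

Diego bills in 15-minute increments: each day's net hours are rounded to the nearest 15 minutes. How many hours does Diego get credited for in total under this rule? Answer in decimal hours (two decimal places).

28.25 hours

Wed: 05:01–10:40 = 5 h 39 min − 20 min = 5 h 19 min → rounds to 5 h 15 min
Thu: 07:36–13:50 = 6 h 14 min − 75 min = 4 h 59 min → rounds to 5 h 0 min
Fri: 06:31–15:40 = 9 h 9 min → rounds to 9 h 15 min
Sat: 06:25–15:08 = 8 h 43 min → rounds to 8 h 45 min
Total credited: 28 h 15 min.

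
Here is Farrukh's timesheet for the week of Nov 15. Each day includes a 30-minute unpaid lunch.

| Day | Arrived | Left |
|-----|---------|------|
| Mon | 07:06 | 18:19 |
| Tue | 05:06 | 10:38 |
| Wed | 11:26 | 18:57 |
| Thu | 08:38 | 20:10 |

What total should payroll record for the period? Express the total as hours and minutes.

33 h 48 min

Mon: 07:06–18:19 = 11 h 13 min; less 30 min break → 10 h 43 min
Tue: 05:06–10:38 = 5 h 32 min; less 30 min break → 5 h 2 min
Wed: 11:26–18:57 = 7 h 31 min; less 30 min break → 7 h 1 min
Thu: 08:38–20:10 = 11 h 32 min; less 30 min break → 11 h 2 min
Total: 10 h 43 min + 5 h 2 min + 7 h 1 min + 11 h 2 min = 33 h 48 min.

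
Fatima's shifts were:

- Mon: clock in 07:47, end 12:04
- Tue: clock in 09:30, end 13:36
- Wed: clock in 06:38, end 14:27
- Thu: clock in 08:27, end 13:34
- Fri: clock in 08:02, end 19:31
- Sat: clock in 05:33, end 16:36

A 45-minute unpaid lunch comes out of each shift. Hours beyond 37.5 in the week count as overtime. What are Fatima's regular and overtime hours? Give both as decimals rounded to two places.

Regular 37.50 hours, overtime 1.85 hours

Mon: 07:47–12:04 = 4 h 17 min; less 45 min break → 3 h 32 min
Tue: 09:30–13:36 = 4 h 6 min; less 45 min break → 3 h 21 min
Wed: 06:38–14:27 = 7 h 49 min; less 45 min break → 7 h 4 min
Thu: 08:27–13:34 = 5 h 7 min; less 45 min break → 4 h 22 min
Fri: 08:02–19:31 = 11 h 29 min; less 45 min break → 10 h 44 min
Sat: 05:33–16:36 = 11 h 3 min; less 45 min break → 10 h 18 min
Total worked: 39 h 21 min = 39.35 h.
Threshold 37.5 h → overtime 1 h 51 min, regular 37 h 30 min.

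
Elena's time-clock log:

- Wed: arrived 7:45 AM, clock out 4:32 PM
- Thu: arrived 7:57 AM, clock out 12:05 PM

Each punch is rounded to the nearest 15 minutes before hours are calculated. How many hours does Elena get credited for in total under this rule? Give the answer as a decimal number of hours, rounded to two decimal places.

12.75 hours

Wed: in 7:45 AM→7:45 AM, out 4:32 PM→4:30 PM; 8 h 45 min
Thu: in 7:57 AM→8:00 AM, out 12:05 PM→12:00 PM; 4 h 0 min
Total credited: 12 h 45 min.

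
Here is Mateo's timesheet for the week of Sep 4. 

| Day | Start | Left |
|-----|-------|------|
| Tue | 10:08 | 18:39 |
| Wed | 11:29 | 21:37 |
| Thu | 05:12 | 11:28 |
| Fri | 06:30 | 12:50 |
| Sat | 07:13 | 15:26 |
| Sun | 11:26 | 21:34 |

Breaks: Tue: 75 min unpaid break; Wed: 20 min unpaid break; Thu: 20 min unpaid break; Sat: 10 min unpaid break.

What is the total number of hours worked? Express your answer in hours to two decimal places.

Tue: 10:08–18:39 = 8 h 31 min; less 75 min break → 7 h 16 min
Wed: 11:29–21:37 = 10 h 8 min; less 20 min break → 9 h 48 min
Thu: 05:12–11:28 = 6 h 16 min; less 20 min break → 5 h 56 min
Fri: 06:30–12:50 = 6 h 20 min
Sat: 07:13–15:26 = 8 h 13 min; less 10 min break → 8 h 3 min
Sun: 11:26–21:34 = 10 h 8 min
Total: 7 h 16 min + 9 h 48 min + 5 h 56 min + 6 h 20 min + 8 h 3 min + 10 h 8 min = 47 h 31 min.

47.52 hours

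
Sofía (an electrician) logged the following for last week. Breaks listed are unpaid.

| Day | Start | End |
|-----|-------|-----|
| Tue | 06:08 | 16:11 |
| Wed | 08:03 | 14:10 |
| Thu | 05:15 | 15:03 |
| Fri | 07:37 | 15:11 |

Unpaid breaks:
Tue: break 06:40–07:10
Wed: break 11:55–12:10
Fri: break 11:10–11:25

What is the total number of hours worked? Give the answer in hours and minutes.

Tue: 06:08–16:11 = 10 h 3 min; less 30 min break → 9 h 33 min
Wed: 08:03–14:10 = 6 h 7 min; less 15 min break → 5 h 52 min
Thu: 05:15–15:03 = 9 h 48 min
Fri: 07:37–15:11 = 7 h 34 min; less 15 min break → 7 h 19 min
Total: 9 h 33 min + 5 h 52 min + 9 h 48 min + 7 h 19 min = 32 h 32 min.

32 h 32 min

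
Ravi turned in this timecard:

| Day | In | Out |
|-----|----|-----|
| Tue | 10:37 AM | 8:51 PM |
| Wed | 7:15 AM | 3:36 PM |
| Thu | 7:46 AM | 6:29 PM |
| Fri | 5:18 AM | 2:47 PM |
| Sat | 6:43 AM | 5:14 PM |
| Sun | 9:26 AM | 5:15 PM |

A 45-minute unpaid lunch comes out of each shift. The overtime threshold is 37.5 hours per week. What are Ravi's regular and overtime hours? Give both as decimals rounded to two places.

Regular 37.50 hours, overtime 15.12 hours

Tue: 10:37 AM–8:51 PM = 10 h 14 min; less 45 min break → 9 h 29 min
Wed: 7:15 AM–3:36 PM = 8 h 21 min; less 45 min break → 7 h 36 min
Thu: 7:46 AM–6:29 PM = 10 h 43 min; less 45 min break → 9 h 58 min
Fri: 5:18 AM–2:47 PM = 9 h 29 min; less 45 min break → 8 h 44 min
Sat: 6:43 AM–5:14 PM = 10 h 31 min; less 45 min break → 9 h 46 min
Sun: 9:26 AM–5:15 PM = 7 h 49 min; less 45 min break → 7 h 4 min
Total worked: 52 h 37 min = 52.62 h.
Threshold 37.5 h → overtime 15 h 7 min, regular 37 h 30 min.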